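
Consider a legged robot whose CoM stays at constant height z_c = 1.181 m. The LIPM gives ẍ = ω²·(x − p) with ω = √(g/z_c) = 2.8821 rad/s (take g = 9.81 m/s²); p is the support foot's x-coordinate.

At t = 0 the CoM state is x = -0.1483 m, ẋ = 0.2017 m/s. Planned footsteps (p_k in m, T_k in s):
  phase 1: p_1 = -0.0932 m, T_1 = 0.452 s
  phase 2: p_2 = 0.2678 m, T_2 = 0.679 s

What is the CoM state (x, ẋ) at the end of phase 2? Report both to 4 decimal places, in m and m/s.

x = -0.8438, ẋ = -3.0430

phase 1: p=-0.0932, T=0.452, ωT=1.302709, cosh=1.975523, sinh=1.703728; start (x,ẋ)=(-0.148300, 0.201700) → end (x,ẋ)=(-0.082818, 0.127905)
phase 2: p=0.2678, T=0.679, ωT=1.956946, cosh=3.609484, sinh=3.468194; start (x,ẋ)=(-0.082818, 0.127905) → end (x,ẋ)=(-0.843836, -3.042998)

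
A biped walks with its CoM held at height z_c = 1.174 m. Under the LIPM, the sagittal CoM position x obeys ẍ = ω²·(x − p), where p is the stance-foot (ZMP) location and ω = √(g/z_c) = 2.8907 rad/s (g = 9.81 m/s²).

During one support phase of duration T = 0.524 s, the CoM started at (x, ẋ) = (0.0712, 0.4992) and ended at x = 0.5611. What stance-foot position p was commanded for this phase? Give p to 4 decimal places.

p = -0.0127

ωT = 2.8907·0.524 = 1.514727; cosh(ωT) = 2.384023, sinh(ωT) = 2.164155
x(T) = p + (x₀−p)·cosh(ωT) + (ẋ₀/ω)·sinh(ωT) ⇒ p·(1 − cosh) = x(T) − x₀·cosh − (ẋ₀/ω)·sinh
numerator   = 0.5611 − (0.0712)·2.384023 − (0.4992/2.8907)·2.164155 = 0.017626
denominator = 1 − 2.384023 = -1.384023
p = 0.017626 / -1.384023 = -0.0127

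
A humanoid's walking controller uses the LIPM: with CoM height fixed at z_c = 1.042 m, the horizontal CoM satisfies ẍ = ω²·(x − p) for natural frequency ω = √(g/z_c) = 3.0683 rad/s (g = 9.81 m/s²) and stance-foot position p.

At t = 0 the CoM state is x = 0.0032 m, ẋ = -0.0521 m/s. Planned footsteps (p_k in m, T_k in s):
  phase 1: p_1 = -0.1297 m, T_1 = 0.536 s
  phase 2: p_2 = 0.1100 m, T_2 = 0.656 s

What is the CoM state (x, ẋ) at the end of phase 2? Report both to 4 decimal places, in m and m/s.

phase 1: p=-0.1297, T=0.536, ωT=1.644609, cosh=2.686036, sinh=2.492948; start (x,ẋ)=(0.003200, -0.052100) → end (x,ẋ)=(0.184944, 0.876624)
phase 2: p=0.1100, T=0.656, ωT=2.012805, cosh=3.808947, sinh=3.675333; start (x,ẋ)=(0.184944, 0.876624) → end (x,ẋ)=(1.445513, 4.184158)

x = 1.4455, ẋ = 4.1842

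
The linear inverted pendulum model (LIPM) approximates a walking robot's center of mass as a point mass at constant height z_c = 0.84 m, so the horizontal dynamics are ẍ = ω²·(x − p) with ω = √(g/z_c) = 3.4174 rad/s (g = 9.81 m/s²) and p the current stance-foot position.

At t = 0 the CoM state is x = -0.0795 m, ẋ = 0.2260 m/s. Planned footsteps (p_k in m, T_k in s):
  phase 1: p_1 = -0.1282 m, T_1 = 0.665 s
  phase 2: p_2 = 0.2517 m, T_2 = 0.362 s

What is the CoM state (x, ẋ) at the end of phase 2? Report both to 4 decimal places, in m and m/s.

phase 1: p=-0.1282, T=0.665, ωT=2.272571, cosh=4.903683, sinh=4.800636; start (x,ẋ)=(-0.079500, 0.226000) → end (x,ẋ)=(0.428086, 1.907190)
phase 2: p=0.2517, T=0.362, ωT=1.237099, cosh=1.867914, sinh=1.577689; start (x,ẋ)=(0.428086, 1.907190) → end (x,ẋ)=(1.461653, 4.513466)

x = 1.4617, ẋ = 4.5135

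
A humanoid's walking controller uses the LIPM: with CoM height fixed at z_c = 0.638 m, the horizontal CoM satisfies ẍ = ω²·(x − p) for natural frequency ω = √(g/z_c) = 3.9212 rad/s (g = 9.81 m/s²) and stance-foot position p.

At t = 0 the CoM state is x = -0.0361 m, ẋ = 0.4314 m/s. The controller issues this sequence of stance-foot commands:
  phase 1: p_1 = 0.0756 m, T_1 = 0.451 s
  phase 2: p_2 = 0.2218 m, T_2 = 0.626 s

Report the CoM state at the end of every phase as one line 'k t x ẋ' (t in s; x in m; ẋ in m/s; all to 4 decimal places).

phase 1: p=0.0756, T=0.451, ωT=1.768461, cosh=3.016211, sinh=2.845615; start (x,ẋ)=(-0.036100, 0.431400) → end (x,ẋ)=(0.051756, 0.054819)
phase 2: p=0.2218, T=0.626, ωT=2.454671, cosh=5.864248, sinh=5.778357; start (x,ẋ)=(0.051756, 0.054819) → end (x,ẋ)=(-0.694596, -3.531392)

1 0.4510 0.0518 0.0548
2 1.0770 -0.6946 -3.5314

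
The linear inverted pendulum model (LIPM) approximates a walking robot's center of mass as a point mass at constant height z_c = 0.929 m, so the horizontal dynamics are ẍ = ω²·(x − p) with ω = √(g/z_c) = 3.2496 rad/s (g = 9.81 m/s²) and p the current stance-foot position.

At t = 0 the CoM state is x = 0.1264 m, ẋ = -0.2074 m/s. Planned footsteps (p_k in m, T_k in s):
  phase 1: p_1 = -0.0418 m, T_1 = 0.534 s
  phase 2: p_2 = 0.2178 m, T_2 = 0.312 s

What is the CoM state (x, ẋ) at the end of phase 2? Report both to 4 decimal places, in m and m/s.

x = 0.6360, ẋ = 1.6170

phase 1: p=-0.0418, T=0.534, ωT=1.735286, cosh=2.923451, sinh=2.747101; start (x,ẋ)=(0.126400, -0.207400) → end (x,ẋ)=(0.274596, 0.895194)
phase 2: p=0.2178, T=0.312, ωT=1.013875, cosh=1.559536, sinh=1.196726; start (x,ẋ)=(0.274596, 0.895194) → end (x,ẋ)=(0.636047, 1.616958)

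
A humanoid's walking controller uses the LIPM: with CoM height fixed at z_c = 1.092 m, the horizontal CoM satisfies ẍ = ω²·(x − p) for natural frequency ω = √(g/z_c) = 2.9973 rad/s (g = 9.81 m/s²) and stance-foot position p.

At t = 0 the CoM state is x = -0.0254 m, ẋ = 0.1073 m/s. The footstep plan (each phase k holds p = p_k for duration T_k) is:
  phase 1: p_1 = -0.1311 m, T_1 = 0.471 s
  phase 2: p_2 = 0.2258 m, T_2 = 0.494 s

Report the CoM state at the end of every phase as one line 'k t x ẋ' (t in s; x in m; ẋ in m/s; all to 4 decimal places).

1 0.4710 0.1677 0.8445
2 0.9650 0.6788 1.5894

phase 1: p=-0.1311, T=0.471, ωT=1.411728, cosh=2.173381, sinh=1.929659; start (x,ẋ)=(-0.025400, 0.107300) → end (x,ẋ)=(0.167706, 0.844548)
phase 2: p=0.2258, T=0.494, ωT=1.480666, cosh=2.311680, sinh=2.084194; start (x,ẋ)=(0.167706, 0.844548) → end (x,ẋ)=(0.678768, 1.589414)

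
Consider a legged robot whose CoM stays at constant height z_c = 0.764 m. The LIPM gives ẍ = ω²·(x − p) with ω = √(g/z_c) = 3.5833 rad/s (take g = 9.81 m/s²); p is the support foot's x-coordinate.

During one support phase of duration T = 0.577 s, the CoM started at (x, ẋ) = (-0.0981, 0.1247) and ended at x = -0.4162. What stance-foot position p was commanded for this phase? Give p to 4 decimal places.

ωT = 3.5833·0.577 = 2.067564; cosh(ωT) = 4.016018, sinh(ωT) = 3.889525
x(T) = p + (x₀−p)·cosh(ωT) + (ẋ₀/ω)·sinh(ωT) ⇒ p·(1 − cosh) = x(T) − x₀·cosh − (ẋ₀/ω)·sinh
numerator   = -0.4162 − (-0.0981)·4.016018 − (0.1247/3.5833)·3.889525 = -0.157585
denominator = 1 − 4.016018 = -3.016018
p = -0.157585 / -3.016018 = 0.0522

p = 0.0522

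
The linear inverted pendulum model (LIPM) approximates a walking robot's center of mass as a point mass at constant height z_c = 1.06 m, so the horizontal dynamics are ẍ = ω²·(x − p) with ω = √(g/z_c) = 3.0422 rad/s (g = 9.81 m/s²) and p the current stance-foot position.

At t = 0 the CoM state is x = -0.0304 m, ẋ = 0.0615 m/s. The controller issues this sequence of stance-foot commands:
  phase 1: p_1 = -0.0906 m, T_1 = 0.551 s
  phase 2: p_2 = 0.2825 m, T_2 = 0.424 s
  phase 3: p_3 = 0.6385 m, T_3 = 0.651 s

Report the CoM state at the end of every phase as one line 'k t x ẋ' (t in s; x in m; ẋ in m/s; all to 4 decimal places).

1 0.5510 0.1281 0.6425
2 0.9750 0.3353 0.4667
3 1.6260 0.0642 -1.5555

phase 1: p=-0.0906, T=0.551, ωT=1.676252, cosh=2.766279, sinh=2.579205; start (x,ẋ)=(-0.030400, 0.061500) → end (x,ẋ)=(0.128070, 0.642483)
phase 2: p=0.2825, T=0.424, ωT=1.289893, cosh=1.953849, sinh=1.678548; start (x,ẋ)=(0.128070, 0.642483) → end (x,ẋ)=(0.335261, 0.466722)
phase 3: p=0.6385, T=0.651, ωT=1.980472, cosh=3.692084, sinh=3.554080; start (x,ẋ)=(0.335261, 0.466722) → end (x,ẋ)=(0.064168, -1.555512)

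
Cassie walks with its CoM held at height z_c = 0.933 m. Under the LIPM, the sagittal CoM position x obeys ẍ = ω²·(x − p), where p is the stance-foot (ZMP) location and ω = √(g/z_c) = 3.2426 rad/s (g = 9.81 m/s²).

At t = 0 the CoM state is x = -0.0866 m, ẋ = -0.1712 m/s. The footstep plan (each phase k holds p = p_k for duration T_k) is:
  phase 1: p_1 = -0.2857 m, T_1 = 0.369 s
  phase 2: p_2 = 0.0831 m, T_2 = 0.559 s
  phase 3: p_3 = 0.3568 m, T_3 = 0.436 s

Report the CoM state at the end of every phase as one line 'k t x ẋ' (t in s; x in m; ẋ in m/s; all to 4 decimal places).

phase 1: p=-0.2857, T=0.369, ωT=1.196519, cosh=1.805413, sinh=1.503168; start (x,ẋ)=(-0.086600, -0.171200) → end (x,ẋ)=(-0.005605, 0.661361)
phase 2: p=0.0831, T=0.559, ωT=1.812613, cosh=3.144832, sinh=2.981605; start (x,ẋ)=(-0.005605, 0.661361) → end (x,ẋ)=(0.412265, 1.222254)
phase 3: p=0.3568, T=0.436, ωT=1.413774, cosh=2.177332, sinh=1.934109; start (x,ẋ)=(0.412265, 1.222254) → end (x,ẋ)=(1.206602, 3.009106)

1 0.3690 -0.0056 0.6614
2 0.9280 0.4123 1.2223
3 1.3640 1.2066 3.0091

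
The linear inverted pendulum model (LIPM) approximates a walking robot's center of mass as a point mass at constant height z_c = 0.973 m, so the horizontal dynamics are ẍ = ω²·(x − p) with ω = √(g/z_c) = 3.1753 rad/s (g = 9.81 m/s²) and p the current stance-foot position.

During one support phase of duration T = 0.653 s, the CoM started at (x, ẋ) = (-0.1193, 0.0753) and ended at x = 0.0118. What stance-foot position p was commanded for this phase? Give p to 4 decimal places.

ωT = 3.1753·0.653 = 2.073471; cosh(ωT) = 4.039063, sinh(ωT) = 3.913314
x(T) = p + (x₀−p)·cosh(ωT) + (ẋ₀/ω)·sinh(ωT) ⇒ p·(1 − cosh) = x(T) − x₀·cosh − (ẋ₀/ω)·sinh
numerator   = 0.0118 − (-0.1193)·4.039063 − (0.0753/3.1753)·3.913314 = 0.400859
denominator = 1 − 4.039063 = -3.039063
p = 0.400859 / -3.039063 = -0.1319

p = -0.1319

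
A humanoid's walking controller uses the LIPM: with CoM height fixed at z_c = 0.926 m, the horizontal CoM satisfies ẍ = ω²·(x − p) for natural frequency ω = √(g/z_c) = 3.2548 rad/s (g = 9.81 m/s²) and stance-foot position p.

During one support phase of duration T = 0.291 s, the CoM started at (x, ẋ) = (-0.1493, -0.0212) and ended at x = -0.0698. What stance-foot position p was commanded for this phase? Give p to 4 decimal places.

ωT = 3.2548·0.291 = 0.947147; cosh(ωT) = 1.483094, sinh(ωT) = 1.095248
x(T) = p + (x₀−p)·cosh(ωT) + (ẋ₀/ω)·sinh(ωT) ⇒ p·(1 − cosh) = x(T) − x₀·cosh − (ẋ₀/ω)·sinh
numerator   = -0.0698 − (-0.1493)·1.483094 − (-0.0212/3.2548)·1.095248 = 0.158760
denominator = 1 − 1.483094 = -0.483094
p = 0.158760 / -0.483094 = -0.3286

p = -0.3286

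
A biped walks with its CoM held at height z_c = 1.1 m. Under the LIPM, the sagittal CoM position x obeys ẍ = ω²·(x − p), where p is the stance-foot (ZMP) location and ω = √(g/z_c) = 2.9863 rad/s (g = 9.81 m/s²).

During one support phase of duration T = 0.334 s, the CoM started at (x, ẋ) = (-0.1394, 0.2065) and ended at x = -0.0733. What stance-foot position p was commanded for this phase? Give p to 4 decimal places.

ωT = 2.9863·0.334 = 0.997424; cosh(ωT) = 1.540059, sinh(ωT) = 1.171230
x(T) = p + (x₀−p)·cosh(ωT) + (ẋ₀/ω)·sinh(ωT) ⇒ p·(1 − cosh) = x(T) − x₀·cosh − (ẋ₀/ω)·sinh
numerator   = -0.0733 − (-0.1394)·1.540059 − (0.2065/2.9863)·1.171230 = 0.060395
denominator = 1 − 1.540059 = -0.540059
p = 0.060395 / -0.540059 = -0.1118

p = -0.1118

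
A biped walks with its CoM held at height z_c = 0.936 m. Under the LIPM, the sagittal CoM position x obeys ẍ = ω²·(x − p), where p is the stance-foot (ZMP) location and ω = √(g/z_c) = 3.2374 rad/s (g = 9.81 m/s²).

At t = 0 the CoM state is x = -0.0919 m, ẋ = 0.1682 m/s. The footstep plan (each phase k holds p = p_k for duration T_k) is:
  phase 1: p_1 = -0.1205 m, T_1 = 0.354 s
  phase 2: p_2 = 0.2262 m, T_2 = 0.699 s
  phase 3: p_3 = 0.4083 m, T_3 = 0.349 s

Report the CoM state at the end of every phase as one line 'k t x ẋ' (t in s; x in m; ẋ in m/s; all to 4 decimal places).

1 0.3540 0.0025 0.4222
2 1.0530 -0.2406 -1.3919
3 1.4020 -1.2966 -5.2905

phase 1: p=-0.1205, T=0.354, ωT=1.146040, cosh=1.731802, sinh=1.413908; start (x,ẋ)=(-0.091900, 0.168200) → end (x,ẋ)=(0.002490, 0.422202)
phase 2: p=0.2262, T=0.699, ωT=2.262943, cosh=4.857687, sinh=4.753643; start (x,ẋ)=(0.002490, 0.422202) → end (x,ẋ)=(-0.240574, -1.391853)
phase 3: p=0.4083, T=0.349, ωT=1.129853, cosh=1.709141, sinh=1.386060; start (x,ẋ)=(-0.240574, -1.391853) → end (x,ẋ)=(-1.296624, -5.290519)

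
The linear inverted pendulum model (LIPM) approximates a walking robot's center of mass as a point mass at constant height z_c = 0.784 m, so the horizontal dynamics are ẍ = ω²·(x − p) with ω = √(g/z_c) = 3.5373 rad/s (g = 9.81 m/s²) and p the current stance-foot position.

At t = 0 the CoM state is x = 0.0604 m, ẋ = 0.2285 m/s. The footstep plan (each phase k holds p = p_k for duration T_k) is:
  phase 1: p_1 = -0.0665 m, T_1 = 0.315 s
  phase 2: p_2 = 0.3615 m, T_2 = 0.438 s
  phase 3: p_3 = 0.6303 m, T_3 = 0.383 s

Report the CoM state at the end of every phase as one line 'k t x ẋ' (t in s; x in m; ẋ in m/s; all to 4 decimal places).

1 0.3150 0.2355 0.9959
2 0.7530 0.6844 1.4484
3 1.1360 1.4828 3.3400

phase 1: p=-0.0665, T=0.315, ωT=1.114250, cosh=1.687721, sinh=1.359559; start (x,ẋ)=(0.060400, 0.228500) → end (x,ẋ)=(0.235496, 0.995928)
phase 2: p=0.3615, T=0.438, ωT=1.549337, cosh=2.460369, sinh=2.247980; start (x,ẋ)=(0.235496, 0.995928) → end (x,ẋ)=(0.684402, 1.448391)
phase 3: p=0.6303, T=0.383, ωT=1.354786, cosh=2.066967, sinh=1.808964; start (x,ẋ)=(0.684402, 1.448391) → end (x,ẋ)=(1.482830, 3.339968)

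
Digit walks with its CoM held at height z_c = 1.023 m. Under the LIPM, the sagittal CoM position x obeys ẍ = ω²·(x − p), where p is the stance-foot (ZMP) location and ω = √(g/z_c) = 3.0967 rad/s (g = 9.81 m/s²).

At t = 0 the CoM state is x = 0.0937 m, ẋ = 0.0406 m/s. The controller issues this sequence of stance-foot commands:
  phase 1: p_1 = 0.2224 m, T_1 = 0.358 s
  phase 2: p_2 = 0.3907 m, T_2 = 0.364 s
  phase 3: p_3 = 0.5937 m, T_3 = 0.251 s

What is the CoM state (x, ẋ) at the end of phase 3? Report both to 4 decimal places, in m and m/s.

x = -1.4311, ẋ = -5.8819

phase 1: p=0.2224, T=0.358, ωT=1.108619, cosh=1.680092, sinh=1.350078; start (x,ẋ)=(0.093700, 0.040600) → end (x,ẋ)=(0.023873, -0.469855)
phase 2: p=0.3907, T=0.364, ωT=1.127199, cosh=1.705468, sinh=1.381529; start (x,ẋ)=(0.023873, -0.469855) → end (x,ẋ)=(-0.444529, -2.370677)
phase 3: p=0.5937, T=0.251, ωT=0.777272, cosh=1.317594, sinh=0.857935; start (x,ẋ)=(-0.444529, -2.370677) → end (x,ẋ)=(-1.431055, -5.881921)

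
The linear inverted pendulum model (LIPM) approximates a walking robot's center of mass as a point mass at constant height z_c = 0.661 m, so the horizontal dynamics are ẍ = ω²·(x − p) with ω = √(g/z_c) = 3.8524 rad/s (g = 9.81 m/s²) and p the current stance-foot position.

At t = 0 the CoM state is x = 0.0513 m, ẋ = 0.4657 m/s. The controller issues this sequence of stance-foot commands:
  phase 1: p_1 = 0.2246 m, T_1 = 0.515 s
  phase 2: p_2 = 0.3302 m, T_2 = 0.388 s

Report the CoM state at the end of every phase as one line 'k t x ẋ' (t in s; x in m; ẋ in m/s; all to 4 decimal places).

1 0.5150 0.0138 -0.6562
2 0.9030 -0.7712 -4.1167

phase 1: p=0.2246, T=0.515, ωT=1.983986, cosh=3.704595, sinh=3.567075; start (x,ẋ)=(0.051300, 0.465700) → end (x,ẋ)=(0.013802, -0.656224)
phase 2: p=0.3302, T=0.388, ωT=1.494731, cosh=2.341223, sinh=2.116915; start (x,ẋ)=(0.013802, -0.656224) → end (x,ẋ)=(-0.771157, -4.116657)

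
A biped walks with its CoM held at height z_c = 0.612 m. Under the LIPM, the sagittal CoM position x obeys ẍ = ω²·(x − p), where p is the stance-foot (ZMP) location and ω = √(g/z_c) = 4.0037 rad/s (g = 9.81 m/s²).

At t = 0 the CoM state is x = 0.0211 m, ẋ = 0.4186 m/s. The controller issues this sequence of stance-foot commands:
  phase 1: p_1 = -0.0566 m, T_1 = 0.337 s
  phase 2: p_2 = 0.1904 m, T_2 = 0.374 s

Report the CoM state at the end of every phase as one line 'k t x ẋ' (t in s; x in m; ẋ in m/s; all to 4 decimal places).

1 0.3370 0.2912 1.4202
2 0.7110 1.1800 4.1896

phase 1: p=-0.0566, T=0.337, ωT=1.349247, cosh=2.056979, sinh=1.797543; start (x,ẋ)=(0.021100, 0.418600) → end (x,ẋ)=(0.291166, 1.420244)
phase 2: p=0.1904, T=0.374, ωT=1.497384, cosh=2.346847, sinh=2.123132; start (x,ẋ)=(0.291166, 1.420244) → end (x,ẋ)=(1.180028, 4.189648)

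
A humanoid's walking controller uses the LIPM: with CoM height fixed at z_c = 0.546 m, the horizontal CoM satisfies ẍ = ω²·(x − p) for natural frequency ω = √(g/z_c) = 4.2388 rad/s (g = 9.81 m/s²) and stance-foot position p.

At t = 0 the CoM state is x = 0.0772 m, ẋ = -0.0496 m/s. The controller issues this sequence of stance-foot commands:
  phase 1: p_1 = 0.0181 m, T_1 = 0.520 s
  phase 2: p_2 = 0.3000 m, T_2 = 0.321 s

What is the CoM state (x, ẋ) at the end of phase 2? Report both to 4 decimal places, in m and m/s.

x = 0.5527, ẋ = 1.3691

phase 1: p=0.0181, T=0.520, ωT=2.204176, cosh=4.586561, sinh=4.476220; start (x,ẋ)=(0.077200, -0.049600) → end (x,ẋ)=(0.236788, 0.893858)
phase 2: p=0.3000, T=0.321, ωT=1.360655, cosh=2.077619, sinh=1.821126; start (x,ẋ)=(0.236788, 0.893858) → end (x,ẋ)=(0.552699, 1.369136)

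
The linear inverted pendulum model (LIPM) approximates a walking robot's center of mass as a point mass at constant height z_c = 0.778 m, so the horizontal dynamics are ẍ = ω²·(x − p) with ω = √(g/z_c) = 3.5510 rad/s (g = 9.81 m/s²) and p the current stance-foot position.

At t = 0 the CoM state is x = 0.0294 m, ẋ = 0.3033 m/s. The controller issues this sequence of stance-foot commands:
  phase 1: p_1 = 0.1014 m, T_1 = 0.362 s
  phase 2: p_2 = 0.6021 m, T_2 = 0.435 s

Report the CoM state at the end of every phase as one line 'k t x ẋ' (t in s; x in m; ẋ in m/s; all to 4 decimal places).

1 0.3620 0.1039 0.1634
2 0.7970 -0.5156 -3.5565

phase 1: p=0.1014, T=0.362, ωT=1.285462, cosh=1.946431, sinh=1.669908; start (x,ẋ)=(0.029400, 0.303300) → end (x,ẋ)=(0.103888, 0.163404)
phase 2: p=0.6021, T=0.435, ωT=1.544685, cosh=2.449937, sinh=2.236558; start (x,ẋ)=(0.103888, 0.163404) → end (x,ẋ)=(-0.515570, -3.556479)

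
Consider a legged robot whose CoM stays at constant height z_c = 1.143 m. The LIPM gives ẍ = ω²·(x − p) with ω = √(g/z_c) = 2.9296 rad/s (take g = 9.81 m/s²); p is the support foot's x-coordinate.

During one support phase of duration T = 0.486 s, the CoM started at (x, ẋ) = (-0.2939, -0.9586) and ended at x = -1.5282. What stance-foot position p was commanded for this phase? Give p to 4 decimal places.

ωT = 2.9296·0.486 = 1.423786; cosh(ωT) = 2.196806, sinh(ωT) = 1.956005
x(T) = p + (x₀−p)·cosh(ωT) + (ẋ₀/ω)·sinh(ωT) ⇒ p·(1 − cosh) = x(T) − x₀·cosh − (ẋ₀/ω)·sinh
numerator   = -1.5282 − (-0.2939)·2.196806 − (-0.9586/2.9296)·1.956005 = -0.242530
denominator = 1 − 2.196806 = -1.196806
p = -0.242530 / -1.196806 = 0.2026

p = 0.2026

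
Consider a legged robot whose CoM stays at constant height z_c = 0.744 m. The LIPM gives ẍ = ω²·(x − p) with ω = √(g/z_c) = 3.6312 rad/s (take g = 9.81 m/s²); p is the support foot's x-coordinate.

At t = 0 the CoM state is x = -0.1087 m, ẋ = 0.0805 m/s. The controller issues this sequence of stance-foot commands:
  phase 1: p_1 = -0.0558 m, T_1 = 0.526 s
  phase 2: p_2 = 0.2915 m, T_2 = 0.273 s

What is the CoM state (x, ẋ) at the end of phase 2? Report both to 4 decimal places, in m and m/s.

phase 1: p=-0.0558, T=0.526, ωT=1.910011, cosh=3.450622, sinh=3.302543; start (x,ẋ)=(-0.108700, 0.080500) → end (x,ẋ)=(-0.165124, -0.356612)
phase 2: p=0.2915, T=0.273, ωT=0.991318, cosh=1.532935, sinh=1.161848; start (x,ẋ)=(-0.165124, -0.356612) → end (x,ẋ)=(-0.522577, -2.473114)

x = -0.5226, ẋ = -2.4731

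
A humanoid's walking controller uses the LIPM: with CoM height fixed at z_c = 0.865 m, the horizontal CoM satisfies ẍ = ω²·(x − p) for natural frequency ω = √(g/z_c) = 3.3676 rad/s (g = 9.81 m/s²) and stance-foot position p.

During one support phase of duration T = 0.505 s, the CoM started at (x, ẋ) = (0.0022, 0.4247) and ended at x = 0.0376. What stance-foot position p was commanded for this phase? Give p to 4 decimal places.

p = 0.1653

ωT = 3.3676·0.505 = 1.700638; cosh(ωT) = 2.830004, sinh(ωT) = 2.647437
x(T) = p + (x₀−p)·cosh(ωT) + (ẋ₀/ω)·sinh(ωT) ⇒ p·(1 − cosh) = x(T) − x₀·cosh − (ẋ₀/ω)·sinh
numerator   = 0.0376 − (0.0022)·2.830004 − (0.4247/3.3676)·2.647437 = -0.302504
denominator = 1 − 2.830004 = -1.830004
p = -0.302504 / -1.830004 = 0.1653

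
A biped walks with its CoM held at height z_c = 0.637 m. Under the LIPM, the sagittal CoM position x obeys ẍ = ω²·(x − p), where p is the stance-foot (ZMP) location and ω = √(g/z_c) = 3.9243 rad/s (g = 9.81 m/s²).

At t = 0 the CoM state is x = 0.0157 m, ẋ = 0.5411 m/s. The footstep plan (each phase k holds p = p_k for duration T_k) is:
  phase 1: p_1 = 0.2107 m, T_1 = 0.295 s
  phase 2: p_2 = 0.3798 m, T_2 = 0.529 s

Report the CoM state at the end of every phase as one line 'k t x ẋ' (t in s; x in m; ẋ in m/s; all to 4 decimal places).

1 0.2950 0.0675 -0.1514
2 0.8240 -1.0360 -5.4211

phase 1: p=0.2107, T=0.295, ωT=1.157668, cosh=1.748361, sinh=1.434143; start (x,ẋ)=(0.015700, 0.541100) → end (x,ẋ)=(0.067516, -0.151423)
phase 2: p=0.3798, T=0.529, ωT=2.075955, cosh=4.048795, sinh=3.923359; start (x,ẋ)=(0.067516, -0.151423) → end (x,ẋ)=(-1.035963, -5.421149)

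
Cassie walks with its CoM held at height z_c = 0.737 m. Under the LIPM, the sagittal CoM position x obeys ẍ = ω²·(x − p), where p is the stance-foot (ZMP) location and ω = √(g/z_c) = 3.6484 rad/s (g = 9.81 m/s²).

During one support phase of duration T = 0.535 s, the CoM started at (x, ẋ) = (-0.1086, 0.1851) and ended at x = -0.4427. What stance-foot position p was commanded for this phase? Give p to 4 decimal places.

p = 0.0878

ωT = 3.6484·0.535 = 1.951894; cosh(ωT) = 3.592009, sinh(ωT) = 3.450004
x(T) = p + (x₀−p)·cosh(ωT) + (ẋ₀/ω)·sinh(ωT) ⇒ p·(1 − cosh) = x(T) − x₀·cosh − (ẋ₀/ω)·sinh
numerator   = -0.4427 − (-0.1086)·3.592009 − (0.1851/3.6484)·3.450004 = -0.227642
denominator = 1 − 3.592009 = -2.592009
p = -0.227642 / -2.592009 = 0.0878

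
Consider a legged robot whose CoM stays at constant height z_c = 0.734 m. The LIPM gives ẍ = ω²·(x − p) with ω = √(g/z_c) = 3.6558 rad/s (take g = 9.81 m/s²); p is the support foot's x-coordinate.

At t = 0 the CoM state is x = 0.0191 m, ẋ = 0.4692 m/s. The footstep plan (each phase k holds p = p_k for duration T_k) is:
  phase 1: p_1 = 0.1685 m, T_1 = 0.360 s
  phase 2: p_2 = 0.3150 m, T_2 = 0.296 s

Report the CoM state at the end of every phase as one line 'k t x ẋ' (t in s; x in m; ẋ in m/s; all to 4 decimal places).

1 0.3600 0.0920 -0.0074
2 0.6560 -0.0544 -1.0768

phase 1: p=0.1685, T=0.360, ωT=1.316088, cosh=1.998494, sinh=1.730312; start (x,ẋ)=(0.019100, 0.469200) → end (x,ẋ)=(0.092000, -0.007362)
phase 2: p=0.3150, T=0.296, ωT=1.082117, cosh=1.644898, sinh=1.306021; start (x,ẋ)=(0.092000, -0.007362) → end (x,ẋ)=(-0.054442, -1.076835)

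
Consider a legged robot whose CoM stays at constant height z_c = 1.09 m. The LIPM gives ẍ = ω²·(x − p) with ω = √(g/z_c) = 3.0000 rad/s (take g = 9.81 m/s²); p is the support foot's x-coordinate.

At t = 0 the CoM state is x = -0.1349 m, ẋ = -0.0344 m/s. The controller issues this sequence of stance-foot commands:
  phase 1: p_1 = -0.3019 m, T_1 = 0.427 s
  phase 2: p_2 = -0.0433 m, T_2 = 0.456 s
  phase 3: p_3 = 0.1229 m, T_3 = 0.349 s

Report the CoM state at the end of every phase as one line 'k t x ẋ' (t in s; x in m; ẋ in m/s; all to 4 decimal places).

phase 1: p=-0.3019, T=0.427, ωT=1.281000, cosh=1.938999, sinh=1.661239; start (x,ẋ)=(-0.134900, -0.034400) → end (x,ẋ)=(0.002864, 0.765579)
phase 2: p=-0.0433, T=0.456, ωT=1.368000, cosh=2.091052, sinh=1.836436; start (x,ẋ)=(0.002864, 0.765579) → end (x,ẋ)=(0.521877, 1.855197)
phase 3: p=0.1229, T=0.349, ωT=1.047000, cosh=1.600040, sinh=1.249051; start (x,ẋ)=(0.521877, 1.855197) → end (x,ẋ)=(1.533691, 4.463418)

1 0.4270 0.0029 0.7656
2 0.8830 0.5219 1.8552
3 1.2320 1.5337 4.4634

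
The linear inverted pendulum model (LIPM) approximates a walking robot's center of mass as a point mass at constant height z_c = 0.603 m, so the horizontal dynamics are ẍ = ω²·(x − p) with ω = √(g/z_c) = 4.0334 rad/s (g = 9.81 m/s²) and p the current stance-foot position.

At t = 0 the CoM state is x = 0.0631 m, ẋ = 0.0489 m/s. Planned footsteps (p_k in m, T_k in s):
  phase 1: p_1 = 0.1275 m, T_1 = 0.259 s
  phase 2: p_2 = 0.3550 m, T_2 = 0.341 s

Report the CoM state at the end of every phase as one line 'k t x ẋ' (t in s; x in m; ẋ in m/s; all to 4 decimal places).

1 0.2590 0.0397 -0.2454
2 0.6000 -0.4212 -2.8713

phase 1: p=0.1275, T=0.259, ωT=1.044651, cosh=1.597110, sinh=1.245295; start (x,ẋ)=(0.063100, 0.048900) → end (x,ẋ)=(0.039744, -0.245368)
phase 2: p=0.3550, T=0.341, ωT=1.375389, cosh=2.104679, sinh=1.851938; start (x,ẋ)=(0.039744, -0.245368) → end (x,ẋ)=(-0.421174, -2.871261)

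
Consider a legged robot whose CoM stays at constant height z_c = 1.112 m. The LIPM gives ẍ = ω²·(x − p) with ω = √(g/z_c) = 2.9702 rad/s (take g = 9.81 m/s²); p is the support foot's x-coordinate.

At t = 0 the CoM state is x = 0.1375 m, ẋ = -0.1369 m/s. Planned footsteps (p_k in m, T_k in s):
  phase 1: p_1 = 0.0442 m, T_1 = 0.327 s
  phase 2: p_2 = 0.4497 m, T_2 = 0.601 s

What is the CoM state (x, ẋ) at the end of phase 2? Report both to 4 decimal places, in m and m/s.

x = -0.4167, ẋ = -2.3977

phase 1: p=0.0442, T=0.327, ωT=0.971255, cosh=1.509933, sinh=1.131325; start (x,ẋ)=(0.137500, -0.136900) → end (x,ẋ)=(0.132933, 0.106803)
phase 2: p=0.4497, T=0.601, ωT=1.785090, cosh=3.063950, sinh=2.896168; start (x,ẋ)=(0.132933, 0.106803) → end (x,ẋ)=(-0.416719, -2.397657)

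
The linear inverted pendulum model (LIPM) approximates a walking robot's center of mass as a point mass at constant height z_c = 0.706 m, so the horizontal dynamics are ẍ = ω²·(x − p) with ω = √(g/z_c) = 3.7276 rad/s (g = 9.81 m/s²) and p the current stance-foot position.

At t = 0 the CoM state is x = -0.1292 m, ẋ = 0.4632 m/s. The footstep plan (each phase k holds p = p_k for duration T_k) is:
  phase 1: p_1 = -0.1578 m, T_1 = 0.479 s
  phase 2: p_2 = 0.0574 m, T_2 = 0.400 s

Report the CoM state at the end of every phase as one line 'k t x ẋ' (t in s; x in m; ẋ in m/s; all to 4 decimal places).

1 0.4790 0.2899 1.7287
2 0.8790 1.5777 5.8611

phase 1: p=-0.1578, T=0.479, ωT=1.785520, cosh=3.065196, sinh=2.897486; start (x,ẋ)=(-0.129200, 0.463200) → end (x,ẋ)=(0.289913, 1.728698)
phase 2: p=0.0574, T=0.400, ωT=1.491040, cosh=2.333425, sinh=2.108287; start (x,ẋ)=(0.289913, 1.728698) → end (x,ẋ)=(1.577683, 5.861071)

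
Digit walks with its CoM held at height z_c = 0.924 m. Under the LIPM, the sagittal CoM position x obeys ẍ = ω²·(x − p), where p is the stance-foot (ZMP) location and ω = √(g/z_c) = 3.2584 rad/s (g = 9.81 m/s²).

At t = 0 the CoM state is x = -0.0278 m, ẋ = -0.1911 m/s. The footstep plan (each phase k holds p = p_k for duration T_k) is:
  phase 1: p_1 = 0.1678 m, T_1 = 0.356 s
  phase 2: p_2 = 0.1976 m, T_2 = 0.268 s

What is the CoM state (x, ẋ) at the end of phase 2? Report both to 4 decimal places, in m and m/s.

phase 1: p=0.1678, T=0.356, ωT=1.159990, cosh=1.751696, sinh=1.438207; start (x,ẋ)=(-0.027800, -0.191100) → end (x,ẋ)=(-0.259180, -1.251380)
phase 2: p=0.1976, T=0.268, ωT=0.873251, cosh=1.406138, sinh=0.988546; start (x,ẋ)=(-0.259180, -1.251380) → end (x,ẋ)=(-0.824345, -3.230938)

x = -0.8243, ẋ = -3.2309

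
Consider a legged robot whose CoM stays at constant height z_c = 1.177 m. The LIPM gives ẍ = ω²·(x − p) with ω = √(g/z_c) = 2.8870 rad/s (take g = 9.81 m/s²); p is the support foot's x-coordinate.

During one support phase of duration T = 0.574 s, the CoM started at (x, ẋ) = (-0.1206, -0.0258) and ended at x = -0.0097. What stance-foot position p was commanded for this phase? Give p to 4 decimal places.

p = -0.1983

ωT = 2.8870·0.574 = 1.657138; cosh(ωT) = 2.717482, sinh(ωT) = 2.526798
x(T) = p + (x₀−p)·cosh(ωT) + (ẋ₀/ω)·sinh(ωT) ⇒ p·(1 − cosh) = x(T) − x₀·cosh − (ẋ₀/ω)·sinh
numerator   = -0.0097 − (-0.1206)·2.717482 − (-0.0258/2.8870)·2.526798 = 0.340609
denominator = 1 − 2.717482 = -1.717482
p = 0.340609 / -1.717482 = -0.1983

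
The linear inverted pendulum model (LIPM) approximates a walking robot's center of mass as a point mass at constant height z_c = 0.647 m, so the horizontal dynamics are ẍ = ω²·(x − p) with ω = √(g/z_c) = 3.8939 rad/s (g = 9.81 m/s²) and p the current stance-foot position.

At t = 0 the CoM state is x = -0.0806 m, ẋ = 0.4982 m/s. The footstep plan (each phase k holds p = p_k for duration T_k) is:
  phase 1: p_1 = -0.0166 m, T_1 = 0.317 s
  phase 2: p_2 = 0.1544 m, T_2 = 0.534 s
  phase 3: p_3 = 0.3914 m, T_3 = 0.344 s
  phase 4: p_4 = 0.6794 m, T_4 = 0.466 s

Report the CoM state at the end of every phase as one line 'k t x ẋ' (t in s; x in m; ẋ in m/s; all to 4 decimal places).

phase 1: p=-0.0166, T=0.317, ωT=1.234366, cosh=1.863610, sinh=1.572591; start (x,ẋ)=(-0.080600, 0.498200) → end (x,ẋ)=(0.065332, 0.536546)
phase 2: p=0.1544, T=0.534, ωT=2.079343, cosh=4.062110, sinh=3.937098; start (x,ẋ)=(0.065332, 0.536546) → end (x,ẋ)=(0.335094, 0.814037)
phase 3: p=0.3914, T=0.344, ωT=1.339502, cosh=2.039558, sinh=1.777582; start (x,ẋ)=(0.335094, 0.814037) → end (x,ẋ)=(0.648172, 1.270542)
phase 4: p=0.6794, T=0.466, ωT=1.814557, cosh=3.150634, sinh=2.987724; start (x,ẋ)=(0.648172, 1.270542) → end (x,ẋ)=(1.555878, 3.639712)

1 0.3170 0.0653 0.5365
2 0.8510 0.3351 0.8140
3 1.1950 0.6482 1.2705
4 1.6610 1.5559 3.6397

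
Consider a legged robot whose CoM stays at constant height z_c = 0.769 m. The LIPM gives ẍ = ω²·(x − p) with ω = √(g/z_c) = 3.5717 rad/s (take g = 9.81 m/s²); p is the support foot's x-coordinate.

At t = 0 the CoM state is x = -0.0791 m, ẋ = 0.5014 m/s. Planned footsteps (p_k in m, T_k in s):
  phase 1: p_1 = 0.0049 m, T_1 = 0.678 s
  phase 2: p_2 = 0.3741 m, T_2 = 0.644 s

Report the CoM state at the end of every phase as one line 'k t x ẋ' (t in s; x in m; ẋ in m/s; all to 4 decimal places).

phase 1: p=0.0049, T=0.678, ωT=2.421613, cosh=5.676394, sinh=5.587615; start (x,ẋ)=(-0.079100, 0.501400) → end (x,ẋ)=(0.312480, 1.169732)
phase 2: p=0.3741, T=0.644, ωT=2.300175, cosh=5.038084, sinh=4.937842; start (x,ẋ)=(0.312480, 1.169732) → end (x,ẋ)=(1.680796, 4.806443)

1 0.6780 0.3125 1.1697
2 1.3220 1.6808 4.8064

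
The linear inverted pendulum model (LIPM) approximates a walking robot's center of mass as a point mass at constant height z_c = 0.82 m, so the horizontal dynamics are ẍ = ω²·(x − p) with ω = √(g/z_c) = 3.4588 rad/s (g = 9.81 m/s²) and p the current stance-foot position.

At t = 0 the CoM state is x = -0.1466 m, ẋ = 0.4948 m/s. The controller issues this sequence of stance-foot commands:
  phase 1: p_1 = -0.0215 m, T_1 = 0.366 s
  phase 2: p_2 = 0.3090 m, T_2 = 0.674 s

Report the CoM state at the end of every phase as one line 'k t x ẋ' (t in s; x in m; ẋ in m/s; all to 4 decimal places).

phase 1: p=-0.0215, T=0.366, ωT=1.265921, cosh=1.914168, sinh=1.632189; start (x,ẋ)=(-0.146600, 0.494800) → end (x,ẋ)=(-0.027469, 0.240889)
phase 2: p=0.3090, T=0.674, ωT=2.331231, cosh=5.193890, sinh=5.096714; start (x,ẋ)=(-0.027469, 0.240889) → end (x,ẋ)=(-1.083621, -4.680298)

1 0.3660 -0.0275 0.2409
2 1.0400 -1.0836 -4.6803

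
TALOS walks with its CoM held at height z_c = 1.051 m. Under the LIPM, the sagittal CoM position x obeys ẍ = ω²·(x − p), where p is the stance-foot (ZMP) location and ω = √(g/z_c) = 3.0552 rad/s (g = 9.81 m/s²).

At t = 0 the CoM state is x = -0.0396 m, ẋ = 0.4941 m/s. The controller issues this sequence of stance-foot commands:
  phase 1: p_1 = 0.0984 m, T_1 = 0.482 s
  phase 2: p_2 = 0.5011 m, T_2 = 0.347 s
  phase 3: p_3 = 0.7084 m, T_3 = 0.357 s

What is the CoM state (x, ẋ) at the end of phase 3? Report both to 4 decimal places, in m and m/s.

phase 1: p=0.0984, T=0.482, ωT=1.472606, cosh=2.294956, sinh=2.065629; start (x,ẋ)=(-0.039600, 0.494100) → end (x,ẋ)=(0.115758, 0.263032)
phase 2: p=0.5011, T=0.347, ωT=1.060154, cosh=1.616610, sinh=1.270207; start (x,ẋ)=(0.115758, 0.263032) → end (x,ẋ)=(-0.012491, -1.070189)
phase 3: p=0.7084, T=0.357, ωT=1.090706, cosh=1.656177, sinh=1.320198; start (x,ẋ)=(-0.012491, -1.070189) → end (x,ẋ)=(-0.947968, -4.680113)

x = -0.9480, ẋ = -4.6801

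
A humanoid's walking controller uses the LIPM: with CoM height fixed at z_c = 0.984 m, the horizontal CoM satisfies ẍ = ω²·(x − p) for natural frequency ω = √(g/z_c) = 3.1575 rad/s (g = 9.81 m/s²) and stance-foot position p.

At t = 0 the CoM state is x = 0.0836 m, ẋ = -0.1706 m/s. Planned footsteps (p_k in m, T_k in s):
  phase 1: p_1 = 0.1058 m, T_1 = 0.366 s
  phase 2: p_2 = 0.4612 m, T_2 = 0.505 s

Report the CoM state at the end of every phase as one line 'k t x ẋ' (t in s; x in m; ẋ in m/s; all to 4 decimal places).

phase 1: p=0.1058, T=0.366, ωT=1.155645, cosh=1.745463, sinh=1.430608; start (x,ẋ)=(0.083600, -0.170600) → end (x,ẋ)=(-0.010245, -0.398057)
phase 2: p=0.4612, T=0.505, ωT=1.594538, cosh=2.564526, sinh=2.361524; start (x,ẋ)=(-0.010245, -0.398057) → end (x,ẋ)=(-1.045544, -4.536163)

1 0.3660 -0.0102 -0.3981
2 0.8710 -1.0455 -4.5362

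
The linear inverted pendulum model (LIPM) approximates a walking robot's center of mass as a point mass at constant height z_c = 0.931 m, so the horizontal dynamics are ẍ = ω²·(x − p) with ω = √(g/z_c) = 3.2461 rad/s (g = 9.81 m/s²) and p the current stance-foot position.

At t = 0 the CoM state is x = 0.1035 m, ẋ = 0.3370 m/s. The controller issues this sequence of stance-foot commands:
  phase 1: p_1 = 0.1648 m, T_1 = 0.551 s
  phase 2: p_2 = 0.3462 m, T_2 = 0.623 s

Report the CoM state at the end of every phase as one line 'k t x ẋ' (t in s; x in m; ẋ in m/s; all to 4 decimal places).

phase 1: p=0.1648, T=0.551, ωT=1.788601, cosh=3.074137, sinh=2.906943; start (x,ẋ)=(0.103500, 0.337000) → end (x,ẋ)=(0.278145, 0.457543)
phase 2: p=0.3462, T=0.623, ωT=2.022320, cosh=3.844092, sinh=3.711744; start (x,ẋ)=(0.278145, 0.457543) → end (x,ẋ)=(0.607768, 0.938867)

1 0.5510 0.2781 0.4575
2 1.1740 0.6078 0.9389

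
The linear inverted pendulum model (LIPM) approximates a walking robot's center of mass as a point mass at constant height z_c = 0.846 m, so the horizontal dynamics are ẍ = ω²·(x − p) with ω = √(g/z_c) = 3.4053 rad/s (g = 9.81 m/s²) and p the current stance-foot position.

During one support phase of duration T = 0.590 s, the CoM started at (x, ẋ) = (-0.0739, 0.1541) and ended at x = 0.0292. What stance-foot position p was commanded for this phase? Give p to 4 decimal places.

ωT = 3.4053·0.590 = 2.009127; cosh(ωT) = 3.795455, sinh(ωT) = 3.661350
x(T) = p + (x₀−p)·cosh(ωT) + (ẋ₀/ω)·sinh(ωT) ⇒ p·(1 − cosh) = x(T) − x₀·cosh − (ẋ₀/ω)·sinh
numerator   = 0.0292 − (-0.0739)·3.795455 − (0.1541/3.4053)·3.661350 = 0.143997
denominator = 1 − 3.795455 = -2.795455
p = 0.143997 / -2.795455 = -0.0515

p = -0.0515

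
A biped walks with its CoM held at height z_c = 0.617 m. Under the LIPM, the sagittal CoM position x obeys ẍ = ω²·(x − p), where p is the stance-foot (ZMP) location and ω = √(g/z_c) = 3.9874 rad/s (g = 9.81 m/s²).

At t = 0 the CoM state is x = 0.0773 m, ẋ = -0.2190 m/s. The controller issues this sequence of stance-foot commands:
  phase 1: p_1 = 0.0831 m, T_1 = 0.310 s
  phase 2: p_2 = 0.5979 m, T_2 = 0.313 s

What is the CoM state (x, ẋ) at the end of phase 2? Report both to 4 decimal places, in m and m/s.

x = -0.7347, ẋ = -4.7406

phase 1: p=0.0831, T=0.310, ωT=1.236094, cosh=1.866329, sinh=1.575813; start (x,ẋ)=(0.077300, -0.219000) → end (x,ẋ)=(-0.014273, -0.445170)
phase 2: p=0.5979, T=0.313, ωT=1.248056, cosh=1.885314, sinh=1.598251; start (x,ẋ)=(-0.014273, -0.445170) → end (x,ẋ)=(-0.734674, -4.740583)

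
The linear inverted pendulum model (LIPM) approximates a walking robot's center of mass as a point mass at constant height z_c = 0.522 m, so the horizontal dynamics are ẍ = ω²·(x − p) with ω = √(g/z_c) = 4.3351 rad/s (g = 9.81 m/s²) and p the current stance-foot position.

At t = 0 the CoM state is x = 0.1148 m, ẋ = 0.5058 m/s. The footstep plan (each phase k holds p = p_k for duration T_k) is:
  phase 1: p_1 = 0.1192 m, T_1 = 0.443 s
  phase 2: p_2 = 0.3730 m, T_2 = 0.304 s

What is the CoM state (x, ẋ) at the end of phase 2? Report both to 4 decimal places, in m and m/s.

phase 1: p=0.1192, T=0.443, ωT=1.920449, cosh=3.485282, sinh=3.338741; start (x,ẋ)=(0.114800, 0.505800) → end (x,ẋ)=(0.493414, 1.699171)
phase 2: p=0.3730, T=0.304, ωT=1.317870, cosh=2.001581, sinh=1.733877; start (x,ẋ)=(0.493414, 1.699171) → end (x,ẋ)=(1.293623, 4.306125)

x = 1.2936, ẋ = 4.3061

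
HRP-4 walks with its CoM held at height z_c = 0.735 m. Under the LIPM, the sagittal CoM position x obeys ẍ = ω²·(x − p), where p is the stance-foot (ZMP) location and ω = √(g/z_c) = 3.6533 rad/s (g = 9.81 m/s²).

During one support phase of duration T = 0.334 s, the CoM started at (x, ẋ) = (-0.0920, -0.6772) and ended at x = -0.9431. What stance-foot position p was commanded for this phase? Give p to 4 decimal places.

ωT = 3.6533·0.334 = 1.220202; cosh(ωT) = 1.841522, sinh(ωT) = 1.546351
x(T) = p + (x₀−p)·cosh(ωT) + (ẋ₀/ω)·sinh(ωT) ⇒ p·(1 − cosh) = x(T) − x₀·cosh − (ẋ₀/ω)·sinh
numerator   = -0.9431 − (-0.0920)·1.841522 − (-0.6772/3.6533)·1.546351 = -0.487038
denominator = 1 − 1.841522 = -0.841522
p = -0.487038 / -0.841522 = 0.5788

p = 0.5788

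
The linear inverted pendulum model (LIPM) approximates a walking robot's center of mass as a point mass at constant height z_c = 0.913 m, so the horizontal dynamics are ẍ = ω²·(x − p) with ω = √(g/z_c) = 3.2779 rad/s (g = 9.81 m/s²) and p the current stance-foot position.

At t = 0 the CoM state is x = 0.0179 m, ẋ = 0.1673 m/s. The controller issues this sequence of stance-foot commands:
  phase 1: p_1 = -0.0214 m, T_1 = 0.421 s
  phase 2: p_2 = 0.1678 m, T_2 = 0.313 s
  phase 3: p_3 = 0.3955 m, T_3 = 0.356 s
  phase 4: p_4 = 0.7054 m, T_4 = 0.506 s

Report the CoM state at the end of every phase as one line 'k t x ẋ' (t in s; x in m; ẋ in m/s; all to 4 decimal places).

phase 1: p=-0.0214, T=0.421, ωT=1.379996, cosh=2.113232, sinh=1.861653; start (x,ẋ)=(0.017900, 0.167300) → end (x,ẋ)=(0.156667, 0.593365)
phase 2: p=0.1678, T=0.313, ωT=1.025983, cosh=1.574140, sinh=1.215696; start (x,ẋ)=(0.156667, 0.593365) → end (x,ẋ)=(0.370339, 0.889673)
phase 3: p=0.3955, T=0.356, ωT=1.166932, cosh=1.761722, sinh=1.450402; start (x,ẋ)=(0.370339, 0.889673) → end (x,ẋ)=(0.744835, 1.447736)
phase 4: p=0.7054, T=0.506, ωT=1.658617, cosh=2.721223, sinh=2.530821; start (x,ẋ)=(0.744835, 1.447736) → end (x,ẋ)=(1.930489, 4.266758)

1 0.4210 0.1567 0.5934
2 0.7340 0.3703 0.8897
3 1.0900 0.7448 1.4477
4 1.5960 1.9305 4.2668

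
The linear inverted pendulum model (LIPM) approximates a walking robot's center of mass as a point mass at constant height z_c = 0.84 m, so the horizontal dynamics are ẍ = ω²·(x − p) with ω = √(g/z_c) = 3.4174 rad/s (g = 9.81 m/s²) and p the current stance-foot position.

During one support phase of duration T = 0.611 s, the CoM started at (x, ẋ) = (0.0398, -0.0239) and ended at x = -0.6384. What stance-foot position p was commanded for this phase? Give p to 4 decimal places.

p = 0.2499

ωT = 3.4174·0.611 = 2.088031; cosh(ωT) = 4.096473, sinh(ωT) = 3.972542
x(T) = p + (x₀−p)·cosh(ωT) + (ẋ₀/ω)·sinh(ωT) ⇒ p·(1 − cosh) = x(T) − x₀·cosh − (ẋ₀/ω)·sinh
numerator   = -0.6384 − (0.0398)·4.096473 − (-0.0239/3.4174)·3.972542 = -0.773657
denominator = 1 − 4.096473 = -3.096473
p = -0.773657 / -3.096473 = 0.2499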